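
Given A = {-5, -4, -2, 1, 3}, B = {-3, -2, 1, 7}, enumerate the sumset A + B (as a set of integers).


A + B = {a + b : a ∈ A, b ∈ B}.
Enumerate all |A|·|B| = 5·4 = 20 pairs (a, b) and collect distinct sums.
a = -5: -5+-3=-8, -5+-2=-7, -5+1=-4, -5+7=2
a = -4: -4+-3=-7, -4+-2=-6, -4+1=-3, -4+7=3
a = -2: -2+-3=-5, -2+-2=-4, -2+1=-1, -2+7=5
a = 1: 1+-3=-2, 1+-2=-1, 1+1=2, 1+7=8
a = 3: 3+-3=0, 3+-2=1, 3+1=4, 3+7=10
Collecting distinct sums: A + B = {-8, -7, -6, -5, -4, -3, -2, -1, 0, 1, 2, 3, 4, 5, 8, 10}
|A + B| = 16

A + B = {-8, -7, -6, -5, -4, -3, -2, -1, 0, 1, 2, 3, 4, 5, 8, 10}


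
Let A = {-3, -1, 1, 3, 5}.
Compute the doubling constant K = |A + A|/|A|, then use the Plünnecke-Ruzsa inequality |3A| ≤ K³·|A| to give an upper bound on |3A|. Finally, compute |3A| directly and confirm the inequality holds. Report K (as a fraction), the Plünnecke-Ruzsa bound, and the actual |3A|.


|A| = 5.
Step 1: Compute A + A by enumerating all 25 pairs.
A + A = {-6, -4, -2, 0, 2, 4, 6, 8, 10}, so |A + A| = 9.
Step 2: Doubling constant K = |A + A|/|A| = 9/5 = 9/5 ≈ 1.8000.
Step 3: Plünnecke-Ruzsa gives |3A| ≤ K³·|A| = (1.8000)³ · 5 ≈ 29.1600.
Step 4: Compute 3A = A + A + A directly by enumerating all triples (a,b,c) ∈ A³; |3A| = 13.
Step 5: Check 13 ≤ 29.1600? Yes ✓.

K = 9/5, Plünnecke-Ruzsa bound K³|A| ≈ 29.1600, |3A| = 13, inequality holds.


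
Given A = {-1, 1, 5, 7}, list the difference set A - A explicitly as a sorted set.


A - A = {a - a' : a, a' ∈ A}.
Compute a - a' for each ordered pair (a, a'):
a = -1: -1--1=0, -1-1=-2, -1-5=-6, -1-7=-8
a = 1: 1--1=2, 1-1=0, 1-5=-4, 1-7=-6
a = 5: 5--1=6, 5-1=4, 5-5=0, 5-7=-2
a = 7: 7--1=8, 7-1=6, 7-5=2, 7-7=0
Collecting distinct values (and noting 0 appears from a-a):
A - A = {-8, -6, -4, -2, 0, 2, 4, 6, 8}
|A - A| = 9

A - A = {-8, -6, -4, -2, 0, 2, 4, 6, 8}


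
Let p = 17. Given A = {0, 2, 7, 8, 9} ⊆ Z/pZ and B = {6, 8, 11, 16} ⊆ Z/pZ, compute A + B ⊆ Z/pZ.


Work in Z/17Z: reduce every sum a + b modulo 17.
Enumerate all 20 pairs:
a = 0: 0+6=6, 0+8=8, 0+11=11, 0+16=16
a = 2: 2+6=8, 2+8=10, 2+11=13, 2+16=1
a = 7: 7+6=13, 7+8=15, 7+11=1, 7+16=6
a = 8: 8+6=14, 8+8=16, 8+11=2, 8+16=7
a = 9: 9+6=15, 9+8=0, 9+11=3, 9+16=8
Distinct residues collected: {0, 1, 2, 3, 6, 7, 8, 10, 11, 13, 14, 15, 16}
|A + B| = 13 (out of 17 total residues).

A + B = {0, 1, 2, 3, 6, 7, 8, 10, 11, 13, 14, 15, 16}


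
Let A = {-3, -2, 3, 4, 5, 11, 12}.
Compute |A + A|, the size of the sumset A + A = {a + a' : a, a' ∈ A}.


A + A = {a + a' : a, a' ∈ A}; |A| = 7.
General bounds: 2|A| - 1 ≤ |A + A| ≤ |A|(|A|+1)/2, i.e. 13 ≤ |A + A| ≤ 28.
Lower bound 2|A|-1 is attained iff A is an arithmetic progression.
Enumerate sums a + a' for a ≤ a' (symmetric, so this suffices):
a = -3: -3+-3=-6, -3+-2=-5, -3+3=0, -3+4=1, -3+5=2, -3+11=8, -3+12=9
a = -2: -2+-2=-4, -2+3=1, -2+4=2, -2+5=3, -2+11=9, -2+12=10
a = 3: 3+3=6, 3+4=7, 3+5=8, 3+11=14, 3+12=15
a = 4: 4+4=8, 4+5=9, 4+11=15, 4+12=16
a = 5: 5+5=10, 5+11=16, 5+12=17
a = 11: 11+11=22, 11+12=23
a = 12: 12+12=24
Distinct sums: {-6, -5, -4, 0, 1, 2, 3, 6, 7, 8, 9, 10, 14, 15, 16, 17, 22, 23, 24}
|A + A| = 19

|A + A| = 19


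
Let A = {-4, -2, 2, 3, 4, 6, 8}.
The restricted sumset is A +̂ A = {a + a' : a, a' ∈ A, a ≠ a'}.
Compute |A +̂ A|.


Restricted sumset: A +̂ A = {a + a' : a ∈ A, a' ∈ A, a ≠ a'}.
Equivalently, take A + A and drop any sum 2a that is achievable ONLY as a + a for a ∈ A (i.e. sums representable only with equal summands).
Enumerate pairs (a, a') with a < a' (symmetric, so each unordered pair gives one sum; this covers all a ≠ a'):
  -4 + -2 = -6
  -4 + 2 = -2
  -4 + 3 = -1
  -4 + 4 = 0
  -4 + 6 = 2
  -4 + 8 = 4
  -2 + 2 = 0
  -2 + 3 = 1
  -2 + 4 = 2
  -2 + 6 = 4
  -2 + 8 = 6
  2 + 3 = 5
  2 + 4 = 6
  2 + 6 = 8
  2 + 8 = 10
  3 + 4 = 7
  3 + 6 = 9
  3 + 8 = 11
  4 + 6 = 10
  4 + 8 = 12
  6 + 8 = 14
Collected distinct sums: {-6, -2, -1, 0, 1, 2, 4, 5, 6, 7, 8, 9, 10, 11, 12, 14}
|A +̂ A| = 16
(Reference bound: |A +̂ A| ≥ 2|A| - 3 for |A| ≥ 2, with |A| = 7 giving ≥ 11.)

|A +̂ A| = 16


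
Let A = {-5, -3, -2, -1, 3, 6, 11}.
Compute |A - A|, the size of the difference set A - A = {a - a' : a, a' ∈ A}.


A - A = {a - a' : a, a' ∈ A}; |A| = 7.
Bounds: 2|A|-1 ≤ |A - A| ≤ |A|² - |A| + 1, i.e. 13 ≤ |A - A| ≤ 43.
Note: 0 ∈ A - A always (from a - a). The set is symmetric: if d ∈ A - A then -d ∈ A - A.
Enumerate nonzero differences d = a - a' with a > a' (then include -d):
Positive differences: {1, 2, 3, 4, 5, 6, 7, 8, 9, 11, 12, 13, 14, 16}
Full difference set: {0} ∪ (positive diffs) ∪ (negative diffs).
|A - A| = 1 + 2·14 = 29 (matches direct enumeration: 29).

|A - A| = 29


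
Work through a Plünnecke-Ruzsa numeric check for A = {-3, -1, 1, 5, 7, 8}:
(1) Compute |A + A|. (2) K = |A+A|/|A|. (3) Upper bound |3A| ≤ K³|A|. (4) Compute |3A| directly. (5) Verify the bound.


|A| = 6.
Step 1: Compute A + A by enumerating all 36 pairs.
A + A = {-6, -4, -2, 0, 2, 4, 5, 6, 7, 8, 9, 10, 12, 13, 14, 15, 16}, so |A + A| = 17.
Step 2: Doubling constant K = |A + A|/|A| = 17/6 = 17/6 ≈ 2.8333.
Step 3: Plünnecke-Ruzsa gives |3A| ≤ K³·|A| = (2.8333)³ · 6 ≈ 136.4722.
Step 4: Compute 3A = A + A + A directly by enumerating all triples (a,b,c) ∈ A³; |3A| = 29.
Step 5: Check 29 ≤ 136.4722? Yes ✓.

K = 17/6, Plünnecke-Ruzsa bound K³|A| ≈ 136.4722, |3A| = 29, inequality holds.


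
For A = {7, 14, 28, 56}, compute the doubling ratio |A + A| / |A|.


|A| = 4.
Compute A + A by enumerating all 16 pairs.
A + A = {14, 21, 28, 35, 42, 56, 63, 70, 84, 112}, so |A + A| = 10.
K = |A + A| / |A| = 10/4 = 5/2 ≈ 2.5000.
Reference: AP of size 4 gives K = 7/4 ≈ 1.7500; a fully generic set of size 4 gives K ≈ 2.5000.

|A| = 4, |A + A| = 10, K = 10/4 = 5/2.


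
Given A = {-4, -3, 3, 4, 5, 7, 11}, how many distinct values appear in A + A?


A + A = {a + a' : a, a' ∈ A}; |A| = 7.
General bounds: 2|A| - 1 ≤ |A + A| ≤ |A|(|A|+1)/2, i.e. 13 ≤ |A + A| ≤ 28.
Lower bound 2|A|-1 is attained iff A is an arithmetic progression.
Enumerate sums a + a' for a ≤ a' (symmetric, so this suffices):
a = -4: -4+-4=-8, -4+-3=-7, -4+3=-1, -4+4=0, -4+5=1, -4+7=3, -4+11=7
a = -3: -3+-3=-6, -3+3=0, -3+4=1, -3+5=2, -3+7=4, -3+11=8
a = 3: 3+3=6, 3+4=7, 3+5=8, 3+7=10, 3+11=14
a = 4: 4+4=8, 4+5=9, 4+7=11, 4+11=15
a = 5: 5+5=10, 5+7=12, 5+11=16
a = 7: 7+7=14, 7+11=18
a = 11: 11+11=22
Distinct sums: {-8, -7, -6, -1, 0, 1, 2, 3, 4, 6, 7, 8, 9, 10, 11, 12, 14, 15, 16, 18, 22}
|A + A| = 21

|A + A| = 21


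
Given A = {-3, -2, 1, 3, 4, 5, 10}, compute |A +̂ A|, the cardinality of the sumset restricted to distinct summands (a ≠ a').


Restricted sumset: A +̂ A = {a + a' : a ∈ A, a' ∈ A, a ≠ a'}.
Equivalently, take A + A and drop any sum 2a that is achievable ONLY as a + a for a ∈ A (i.e. sums representable only with equal summands).
Enumerate pairs (a, a') with a < a' (symmetric, so each unordered pair gives one sum; this covers all a ≠ a'):
  -3 + -2 = -5
  -3 + 1 = -2
  -3 + 3 = 0
  -3 + 4 = 1
  -3 + 5 = 2
  -3 + 10 = 7
  -2 + 1 = -1
  -2 + 3 = 1
  -2 + 4 = 2
  -2 + 5 = 3
  -2 + 10 = 8
  1 + 3 = 4
  1 + 4 = 5
  1 + 5 = 6
  1 + 10 = 11
  3 + 4 = 7
  3 + 5 = 8
  3 + 10 = 13
  4 + 5 = 9
  4 + 10 = 14
  5 + 10 = 15
Collected distinct sums: {-5, -2, -1, 0, 1, 2, 3, 4, 5, 6, 7, 8, 9, 11, 13, 14, 15}
|A +̂ A| = 17
(Reference bound: |A +̂ A| ≥ 2|A| - 3 for |A| ≥ 2, with |A| = 7 giving ≥ 11.)

|A +̂ A| = 17


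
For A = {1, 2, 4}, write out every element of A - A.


A - A = {a - a' : a, a' ∈ A}.
Compute a - a' for each ordered pair (a, a'):
a = 1: 1-1=0, 1-2=-1, 1-4=-3
a = 2: 2-1=1, 2-2=0, 2-4=-2
a = 4: 4-1=3, 4-2=2, 4-4=0
Collecting distinct values (and noting 0 appears from a-a):
A - A = {-3, -2, -1, 0, 1, 2, 3}
|A - A| = 7

A - A = {-3, -2, -1, 0, 1, 2, 3}


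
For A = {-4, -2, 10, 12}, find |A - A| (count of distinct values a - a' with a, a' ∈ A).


A - A = {a - a' : a, a' ∈ A}; |A| = 4.
Bounds: 2|A|-1 ≤ |A - A| ≤ |A|² - |A| + 1, i.e. 7 ≤ |A - A| ≤ 13.
Note: 0 ∈ A - A always (from a - a). The set is symmetric: if d ∈ A - A then -d ∈ A - A.
Enumerate nonzero differences d = a - a' with a > a' (then include -d):
Positive differences: {2, 12, 14, 16}
Full difference set: {0} ∪ (positive diffs) ∪ (negative diffs).
|A - A| = 1 + 2·4 = 9 (matches direct enumeration: 9).

|A - A| = 9


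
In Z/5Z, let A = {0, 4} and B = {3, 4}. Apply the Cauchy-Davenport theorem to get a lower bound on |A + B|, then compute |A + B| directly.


Cauchy-Davenport: |A + B| ≥ min(p, |A| + |B| - 1) for A, B nonempty in Z/pZ.
|A| = 2, |B| = 2, p = 5.
CD lower bound = min(5, 2 + 2 - 1) = min(5, 3) = 3.
Compute A + B mod 5 directly:
a = 0: 0+3=3, 0+4=4
a = 4: 4+3=2, 4+4=3
A + B = {2, 3, 4}, so |A + B| = 3.
Verify: 3 ≥ 3? Yes ✓.

CD lower bound = 3, actual |A + B| = 3.


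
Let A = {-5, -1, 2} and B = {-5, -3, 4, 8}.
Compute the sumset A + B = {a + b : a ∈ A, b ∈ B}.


A + B = {a + b : a ∈ A, b ∈ B}.
Enumerate all |A|·|B| = 3·4 = 12 pairs (a, b) and collect distinct sums.
a = -5: -5+-5=-10, -5+-3=-8, -5+4=-1, -5+8=3
a = -1: -1+-5=-6, -1+-3=-4, -1+4=3, -1+8=7
a = 2: 2+-5=-3, 2+-3=-1, 2+4=6, 2+8=10
Collecting distinct sums: A + B = {-10, -8, -6, -4, -3, -1, 3, 6, 7, 10}
|A + B| = 10

A + B = {-10, -8, -6, -4, -3, -1, 3, 6, 7, 10}


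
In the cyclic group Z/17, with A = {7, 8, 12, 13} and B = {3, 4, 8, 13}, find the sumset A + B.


Work in Z/17Z: reduce every sum a + b modulo 17.
Enumerate all 16 pairs:
a = 7: 7+3=10, 7+4=11, 7+8=15, 7+13=3
a = 8: 8+3=11, 8+4=12, 8+8=16, 8+13=4
a = 12: 12+3=15, 12+4=16, 12+8=3, 12+13=8
a = 13: 13+3=16, 13+4=0, 13+8=4, 13+13=9
Distinct residues collected: {0, 3, 4, 8, 9, 10, 11, 12, 15, 16}
|A + B| = 10 (out of 17 total residues).

A + B = {0, 3, 4, 8, 9, 10, 11, 12, 15, 16}


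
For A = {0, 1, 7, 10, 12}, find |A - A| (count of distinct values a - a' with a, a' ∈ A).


A - A = {a - a' : a, a' ∈ A}; |A| = 5.
Bounds: 2|A|-1 ≤ |A - A| ≤ |A|² - |A| + 1, i.e. 9 ≤ |A - A| ≤ 21.
Note: 0 ∈ A - A always (from a - a). The set is symmetric: if d ∈ A - A then -d ∈ A - A.
Enumerate nonzero differences d = a - a' with a > a' (then include -d):
Positive differences: {1, 2, 3, 5, 6, 7, 9, 10, 11, 12}
Full difference set: {0} ∪ (positive diffs) ∪ (negative diffs).
|A - A| = 1 + 2·10 = 21 (matches direct enumeration: 21).

|A - A| = 21


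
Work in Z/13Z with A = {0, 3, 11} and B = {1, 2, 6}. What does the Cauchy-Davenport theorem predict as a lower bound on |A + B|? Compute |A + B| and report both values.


Cauchy-Davenport: |A + B| ≥ min(p, |A| + |B| - 1) for A, B nonempty in Z/pZ.
|A| = 3, |B| = 3, p = 13.
CD lower bound = min(13, 3 + 3 - 1) = min(13, 5) = 5.
Compute A + B mod 13 directly:
a = 0: 0+1=1, 0+2=2, 0+6=6
a = 3: 3+1=4, 3+2=5, 3+6=9
a = 11: 11+1=12, 11+2=0, 11+6=4
A + B = {0, 1, 2, 4, 5, 6, 9, 12}, so |A + B| = 8.
Verify: 8 ≥ 5? Yes ✓.

CD lower bound = 5, actual |A + B| = 8.


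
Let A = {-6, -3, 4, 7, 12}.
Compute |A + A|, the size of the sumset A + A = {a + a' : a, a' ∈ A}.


A + A = {a + a' : a, a' ∈ A}; |A| = 5.
General bounds: 2|A| - 1 ≤ |A + A| ≤ |A|(|A|+1)/2, i.e. 9 ≤ |A + A| ≤ 15.
Lower bound 2|A|-1 is attained iff A is an arithmetic progression.
Enumerate sums a + a' for a ≤ a' (symmetric, so this suffices):
a = -6: -6+-6=-12, -6+-3=-9, -6+4=-2, -6+7=1, -6+12=6
a = -3: -3+-3=-6, -3+4=1, -3+7=4, -3+12=9
a = 4: 4+4=8, 4+7=11, 4+12=16
a = 7: 7+7=14, 7+12=19
a = 12: 12+12=24
Distinct sums: {-12, -9, -6, -2, 1, 4, 6, 8, 9, 11, 14, 16, 19, 24}
|A + A| = 14

|A + A| = 14


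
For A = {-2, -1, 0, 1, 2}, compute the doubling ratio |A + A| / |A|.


|A| = 5.
Compute A + A by enumerating all 25 pairs.
A + A = {-4, -3, -2, -1, 0, 1, 2, 3, 4}, so |A + A| = 9.
K = |A + A| / |A| = 9/5 (already in lowest terms) ≈ 1.8000.
Reference: AP of size 5 gives K = 9/5 ≈ 1.8000; a fully generic set of size 5 gives K ≈ 3.0000.

|A| = 5, |A + A| = 9, K = 9/5.


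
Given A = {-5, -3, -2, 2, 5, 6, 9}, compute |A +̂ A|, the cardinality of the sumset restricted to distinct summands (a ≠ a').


Restricted sumset: A +̂ A = {a + a' : a ∈ A, a' ∈ A, a ≠ a'}.
Equivalently, take A + A and drop any sum 2a that is achievable ONLY as a + a for a ∈ A (i.e. sums representable only with equal summands).
Enumerate pairs (a, a') with a < a' (symmetric, so each unordered pair gives one sum; this covers all a ≠ a'):
  -5 + -3 = -8
  -5 + -2 = -7
  -5 + 2 = -3
  -5 + 5 = 0
  -5 + 6 = 1
  -5 + 9 = 4
  -3 + -2 = -5
  -3 + 2 = -1
  -3 + 5 = 2
  -3 + 6 = 3
  -3 + 9 = 6
  -2 + 2 = 0
  -2 + 5 = 3
  -2 + 6 = 4
  -2 + 9 = 7
  2 + 5 = 7
  2 + 6 = 8
  2 + 9 = 11
  5 + 6 = 11
  5 + 9 = 14
  6 + 9 = 15
Collected distinct sums: {-8, -7, -5, -3, -1, 0, 1, 2, 3, 4, 6, 7, 8, 11, 14, 15}
|A +̂ A| = 16
(Reference bound: |A +̂ A| ≥ 2|A| - 3 for |A| ≥ 2, with |A| = 7 giving ≥ 11.)

|A +̂ A| = 16


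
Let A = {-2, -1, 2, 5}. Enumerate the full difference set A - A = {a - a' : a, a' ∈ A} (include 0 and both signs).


A - A = {a - a' : a, a' ∈ A}.
Compute a - a' for each ordered pair (a, a'):
a = -2: -2--2=0, -2--1=-1, -2-2=-4, -2-5=-7
a = -1: -1--2=1, -1--1=0, -1-2=-3, -1-5=-6
a = 2: 2--2=4, 2--1=3, 2-2=0, 2-5=-3
a = 5: 5--2=7, 5--1=6, 5-2=3, 5-5=0
Collecting distinct values (and noting 0 appears from a-a):
A - A = {-7, -6, -4, -3, -1, 0, 1, 3, 4, 6, 7}
|A - A| = 11

A - A = {-7, -6, -4, -3, -1, 0, 1, 3, 4, 6, 7}


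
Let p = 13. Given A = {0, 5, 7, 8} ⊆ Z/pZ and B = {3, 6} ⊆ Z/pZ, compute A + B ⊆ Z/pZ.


Work in Z/13Z: reduce every sum a + b modulo 13.
Enumerate all 8 pairs:
a = 0: 0+3=3, 0+6=6
a = 5: 5+3=8, 5+6=11
a = 7: 7+3=10, 7+6=0
a = 8: 8+3=11, 8+6=1
Distinct residues collected: {0, 1, 3, 6, 8, 10, 11}
|A + B| = 7 (out of 13 total residues).

A + B = {0, 1, 3, 6, 8, 10, 11}


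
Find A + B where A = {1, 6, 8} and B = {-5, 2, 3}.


A + B = {a + b : a ∈ A, b ∈ B}.
Enumerate all |A|·|B| = 3·3 = 9 pairs (a, b) and collect distinct sums.
a = 1: 1+-5=-4, 1+2=3, 1+3=4
a = 6: 6+-5=1, 6+2=8, 6+3=9
a = 8: 8+-5=3, 8+2=10, 8+3=11
Collecting distinct sums: A + B = {-4, 1, 3, 4, 8, 9, 10, 11}
|A + B| = 8

A + B = {-4, 1, 3, 4, 8, 9, 10, 11}


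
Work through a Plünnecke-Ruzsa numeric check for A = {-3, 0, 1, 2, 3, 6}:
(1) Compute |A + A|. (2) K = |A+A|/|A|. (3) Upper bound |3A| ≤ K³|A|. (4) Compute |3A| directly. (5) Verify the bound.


|A| = 6.
Step 1: Compute A + A by enumerating all 36 pairs.
A + A = {-6, -3, -2, -1, 0, 1, 2, 3, 4, 5, 6, 7, 8, 9, 12}, so |A + A| = 15.
Step 2: Doubling constant K = |A + A|/|A| = 15/6 = 15/6 ≈ 2.5000.
Step 3: Plünnecke-Ruzsa gives |3A| ≤ K³·|A| = (2.5000)³ · 6 ≈ 93.7500.
Step 4: Compute 3A = A + A + A directly by enumerating all triples (a,b,c) ∈ A³; |3A| = 24.
Step 5: Check 24 ≤ 93.7500? Yes ✓.

K = 15/6, Plünnecke-Ruzsa bound K³|A| ≈ 93.7500, |3A| = 24, inequality holds.


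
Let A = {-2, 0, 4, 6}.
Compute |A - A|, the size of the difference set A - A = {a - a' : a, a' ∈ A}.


A - A = {a - a' : a, a' ∈ A}; |A| = 4.
Bounds: 2|A|-1 ≤ |A - A| ≤ |A|² - |A| + 1, i.e. 7 ≤ |A - A| ≤ 13.
Note: 0 ∈ A - A always (from a - a). The set is symmetric: if d ∈ A - A then -d ∈ A - A.
Enumerate nonzero differences d = a - a' with a > a' (then include -d):
Positive differences: {2, 4, 6, 8}
Full difference set: {0} ∪ (positive diffs) ∪ (negative diffs).
|A - A| = 1 + 2·4 = 9 (matches direct enumeration: 9).

|A - A| = 9


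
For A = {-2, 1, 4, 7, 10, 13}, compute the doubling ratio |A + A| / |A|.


|A| = 6.
Compute A + A by enumerating all 36 pairs.
A + A = {-4, -1, 2, 5, 8, 11, 14, 17, 20, 23, 26}, so |A + A| = 11.
K = |A + A| / |A| = 11/6 (already in lowest terms) ≈ 1.8333.
Reference: AP of size 6 gives K = 11/6 ≈ 1.8333; a fully generic set of size 6 gives K ≈ 3.5000.

|A| = 6, |A + A| = 11, K = 11/6.


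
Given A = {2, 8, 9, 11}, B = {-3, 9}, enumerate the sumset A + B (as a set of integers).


A + B = {a + b : a ∈ A, b ∈ B}.
Enumerate all |A|·|B| = 4·2 = 8 pairs (a, b) and collect distinct sums.
a = 2: 2+-3=-1, 2+9=11
a = 8: 8+-3=5, 8+9=17
a = 9: 9+-3=6, 9+9=18
a = 11: 11+-3=8, 11+9=20
Collecting distinct sums: A + B = {-1, 5, 6, 8, 11, 17, 18, 20}
|A + B| = 8

A + B = {-1, 5, 6, 8, 11, 17, 18, 20}


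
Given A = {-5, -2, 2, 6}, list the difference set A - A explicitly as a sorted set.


A - A = {a - a' : a, a' ∈ A}.
Compute a - a' for each ordered pair (a, a'):
a = -5: -5--5=0, -5--2=-3, -5-2=-7, -5-6=-11
a = -2: -2--5=3, -2--2=0, -2-2=-4, -2-6=-8
a = 2: 2--5=7, 2--2=4, 2-2=0, 2-6=-4
a = 6: 6--5=11, 6--2=8, 6-2=4, 6-6=0
Collecting distinct values (and noting 0 appears from a-a):
A - A = {-11, -8, -7, -4, -3, 0, 3, 4, 7, 8, 11}
|A - A| = 11

A - A = {-11, -8, -7, -4, -3, 0, 3, 4, 7, 8, 11}


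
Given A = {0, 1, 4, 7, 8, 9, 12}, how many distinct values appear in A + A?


A + A = {a + a' : a, a' ∈ A}; |A| = 7.
General bounds: 2|A| - 1 ≤ |A + A| ≤ |A|(|A|+1)/2, i.e. 13 ≤ |A + A| ≤ 28.
Lower bound 2|A|-1 is attained iff A is an arithmetic progression.
Enumerate sums a + a' for a ≤ a' (symmetric, so this suffices):
a = 0: 0+0=0, 0+1=1, 0+4=4, 0+7=7, 0+8=8, 0+9=9, 0+12=12
a = 1: 1+1=2, 1+4=5, 1+7=8, 1+8=9, 1+9=10, 1+12=13
a = 4: 4+4=8, 4+7=11, 4+8=12, 4+9=13, 4+12=16
a = 7: 7+7=14, 7+8=15, 7+9=16, 7+12=19
a = 8: 8+8=16, 8+9=17, 8+12=20
a = 9: 9+9=18, 9+12=21
a = 12: 12+12=24
Distinct sums: {0, 1, 2, 4, 5, 7, 8, 9, 10, 11, 12, 13, 14, 15, 16, 17, 18, 19, 20, 21, 24}
|A + A| = 21

|A + A| = 21


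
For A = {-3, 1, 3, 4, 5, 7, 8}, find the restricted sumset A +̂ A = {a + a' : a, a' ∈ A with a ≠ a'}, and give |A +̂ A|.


Restricted sumset: A +̂ A = {a + a' : a ∈ A, a' ∈ A, a ≠ a'}.
Equivalently, take A + A and drop any sum 2a that is achievable ONLY as a + a for a ∈ A (i.e. sums representable only with equal summands).
Enumerate pairs (a, a') with a < a' (symmetric, so each unordered pair gives one sum; this covers all a ≠ a'):
  -3 + 1 = -2
  -3 + 3 = 0
  -3 + 4 = 1
  -3 + 5 = 2
  -3 + 7 = 4
  -3 + 8 = 5
  1 + 3 = 4
  1 + 4 = 5
  1 + 5 = 6
  1 + 7 = 8
  1 + 8 = 9
  3 + 4 = 7
  3 + 5 = 8
  3 + 7 = 10
  3 + 8 = 11
  4 + 5 = 9
  4 + 7 = 11
  4 + 8 = 12
  5 + 7 = 12
  5 + 8 = 13
  7 + 8 = 15
Collected distinct sums: {-2, 0, 1, 2, 4, 5, 6, 7, 8, 9, 10, 11, 12, 13, 15}
|A +̂ A| = 15
(Reference bound: |A +̂ A| ≥ 2|A| - 3 for |A| ≥ 2, with |A| = 7 giving ≥ 11.)

|A +̂ A| = 15


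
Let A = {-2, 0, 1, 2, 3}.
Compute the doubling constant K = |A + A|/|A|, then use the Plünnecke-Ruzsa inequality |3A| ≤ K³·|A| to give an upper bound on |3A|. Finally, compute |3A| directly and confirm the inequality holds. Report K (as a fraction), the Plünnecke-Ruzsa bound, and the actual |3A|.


|A| = 5.
Step 1: Compute A + A by enumerating all 25 pairs.
A + A = {-4, -2, -1, 0, 1, 2, 3, 4, 5, 6}, so |A + A| = 10.
Step 2: Doubling constant K = |A + A|/|A| = 10/5 = 10/5 ≈ 2.0000.
Step 3: Plünnecke-Ruzsa gives |3A| ≤ K³·|A| = (2.0000)³ · 5 ≈ 40.0000.
Step 4: Compute 3A = A + A + A directly by enumerating all triples (a,b,c) ∈ A³; |3A| = 15.
Step 5: Check 15 ≤ 40.0000? Yes ✓.

K = 10/5, Plünnecke-Ruzsa bound K³|A| ≈ 40.0000, |3A| = 15, inequality holds.


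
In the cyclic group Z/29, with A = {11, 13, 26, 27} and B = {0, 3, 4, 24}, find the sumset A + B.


Work in Z/29Z: reduce every sum a + b modulo 29.
Enumerate all 16 pairs:
a = 11: 11+0=11, 11+3=14, 11+4=15, 11+24=6
a = 13: 13+0=13, 13+3=16, 13+4=17, 13+24=8
a = 26: 26+0=26, 26+3=0, 26+4=1, 26+24=21
a = 27: 27+0=27, 27+3=1, 27+4=2, 27+24=22
Distinct residues collected: {0, 1, 2, 6, 8, 11, 13, 14, 15, 16, 17, 21, 22, 26, 27}
|A + B| = 15 (out of 29 total residues).

A + B = {0, 1, 2, 6, 8, 11, 13, 14, 15, 16, 17, 21, 22, 26, 27}


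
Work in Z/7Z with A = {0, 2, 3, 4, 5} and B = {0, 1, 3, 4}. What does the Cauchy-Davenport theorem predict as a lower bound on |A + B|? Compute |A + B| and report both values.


Cauchy-Davenport: |A + B| ≥ min(p, |A| + |B| - 1) for A, B nonempty in Z/pZ.
|A| = 5, |B| = 4, p = 7.
CD lower bound = min(7, 5 + 4 - 1) = min(7, 8) = 7.
Compute A + B mod 7 directly:
a = 0: 0+0=0, 0+1=1, 0+3=3, 0+4=4
a = 2: 2+0=2, 2+1=3, 2+3=5, 2+4=6
a = 3: 3+0=3, 3+1=4, 3+3=6, 3+4=0
a = 4: 4+0=4, 4+1=5, 4+3=0, 4+4=1
a = 5: 5+0=5, 5+1=6, 5+3=1, 5+4=2
A + B = {0, 1, 2, 3, 4, 5, 6}, so |A + B| = 7.
Verify: 7 ≥ 7? Yes ✓.

CD lower bound = 7, actual |A + B| = 7.


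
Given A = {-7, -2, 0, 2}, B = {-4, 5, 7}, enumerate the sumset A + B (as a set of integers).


A + B = {a + b : a ∈ A, b ∈ B}.
Enumerate all |A|·|B| = 4·3 = 12 pairs (a, b) and collect distinct sums.
a = -7: -7+-4=-11, -7+5=-2, -7+7=0
a = -2: -2+-4=-6, -2+5=3, -2+7=5
a = 0: 0+-4=-4, 0+5=5, 0+7=7
a = 2: 2+-4=-2, 2+5=7, 2+7=9
Collecting distinct sums: A + B = {-11, -6, -4, -2, 0, 3, 5, 7, 9}
|A + B| = 9

A + B = {-11, -6, -4, -2, 0, 3, 5, 7, 9}


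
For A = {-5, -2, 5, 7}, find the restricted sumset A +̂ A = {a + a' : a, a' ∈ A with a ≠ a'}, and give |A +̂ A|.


Restricted sumset: A +̂ A = {a + a' : a ∈ A, a' ∈ A, a ≠ a'}.
Equivalently, take A + A and drop any sum 2a that is achievable ONLY as a + a for a ∈ A (i.e. sums representable only with equal summands).
Enumerate pairs (a, a') with a < a' (symmetric, so each unordered pair gives one sum; this covers all a ≠ a'):
  -5 + -2 = -7
  -5 + 5 = 0
  -5 + 7 = 2
  -2 + 5 = 3
  -2 + 7 = 5
  5 + 7 = 12
Collected distinct sums: {-7, 0, 2, 3, 5, 12}
|A +̂ A| = 6
(Reference bound: |A +̂ A| ≥ 2|A| - 3 for |A| ≥ 2, with |A| = 4 giving ≥ 5.)

|A +̂ A| = 6


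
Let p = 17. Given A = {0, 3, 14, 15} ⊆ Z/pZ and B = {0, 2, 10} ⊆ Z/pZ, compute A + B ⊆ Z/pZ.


Work in Z/17Z: reduce every sum a + b modulo 17.
Enumerate all 12 pairs:
a = 0: 0+0=0, 0+2=2, 0+10=10
a = 3: 3+0=3, 3+2=5, 3+10=13
a = 14: 14+0=14, 14+2=16, 14+10=7
a = 15: 15+0=15, 15+2=0, 15+10=8
Distinct residues collected: {0, 2, 3, 5, 7, 8, 10, 13, 14, 15, 16}
|A + B| = 11 (out of 17 total residues).

A + B = {0, 2, 3, 5, 7, 8, 10, 13, 14, 15, 16}


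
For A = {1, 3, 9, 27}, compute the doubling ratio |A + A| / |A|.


|A| = 4.
Compute A + A by enumerating all 16 pairs.
A + A = {2, 4, 6, 10, 12, 18, 28, 30, 36, 54}, so |A + A| = 10.
K = |A + A| / |A| = 10/4 = 5/2 ≈ 2.5000.
Reference: AP of size 4 gives K = 7/4 ≈ 1.7500; a fully generic set of size 4 gives K ≈ 2.5000.

|A| = 4, |A + A| = 10, K = 10/4 = 5/2.


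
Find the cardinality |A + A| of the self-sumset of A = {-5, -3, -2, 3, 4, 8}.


A + A = {a + a' : a, a' ∈ A}; |A| = 6.
General bounds: 2|A| - 1 ≤ |A + A| ≤ |A|(|A|+1)/2, i.e. 11 ≤ |A + A| ≤ 21.
Lower bound 2|A|-1 is attained iff A is an arithmetic progression.
Enumerate sums a + a' for a ≤ a' (symmetric, so this suffices):
a = -5: -5+-5=-10, -5+-3=-8, -5+-2=-7, -5+3=-2, -5+4=-1, -5+8=3
a = -3: -3+-3=-6, -3+-2=-5, -3+3=0, -3+4=1, -3+8=5
a = -2: -2+-2=-4, -2+3=1, -2+4=2, -2+8=6
a = 3: 3+3=6, 3+4=7, 3+8=11
a = 4: 4+4=8, 4+8=12
a = 8: 8+8=16
Distinct sums: {-10, -8, -7, -6, -5, -4, -2, -1, 0, 1, 2, 3, 5, 6, 7, 8, 11, 12, 16}
|A + A| = 19

|A + A| = 19


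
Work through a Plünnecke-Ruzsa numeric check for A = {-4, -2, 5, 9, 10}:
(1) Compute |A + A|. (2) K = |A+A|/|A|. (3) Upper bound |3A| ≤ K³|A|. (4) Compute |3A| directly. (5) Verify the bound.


|A| = 5.
Step 1: Compute A + A by enumerating all 25 pairs.
A + A = {-8, -6, -4, 1, 3, 5, 6, 7, 8, 10, 14, 15, 18, 19, 20}, so |A + A| = 15.
Step 2: Doubling constant K = |A + A|/|A| = 15/5 = 15/5 ≈ 3.0000.
Step 3: Plünnecke-Ruzsa gives |3A| ≤ K³·|A| = (3.0000)³ · 5 ≈ 135.0000.
Step 4: Compute 3A = A + A + A directly by enumerating all triples (a,b,c) ∈ A³; |3A| = 31.
Step 5: Check 31 ≤ 135.0000? Yes ✓.

K = 15/5, Plünnecke-Ruzsa bound K³|A| ≈ 135.0000, |3A| = 31, inequality holds.


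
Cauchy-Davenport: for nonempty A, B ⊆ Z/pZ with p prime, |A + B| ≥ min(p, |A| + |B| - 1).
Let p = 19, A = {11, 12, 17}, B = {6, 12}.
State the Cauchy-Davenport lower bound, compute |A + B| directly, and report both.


Cauchy-Davenport: |A + B| ≥ min(p, |A| + |B| - 1) for A, B nonempty in Z/pZ.
|A| = 3, |B| = 2, p = 19.
CD lower bound = min(19, 3 + 2 - 1) = min(19, 4) = 4.
Compute A + B mod 19 directly:
a = 11: 11+6=17, 11+12=4
a = 12: 12+6=18, 12+12=5
a = 17: 17+6=4, 17+12=10
A + B = {4, 5, 10, 17, 18}, so |A + B| = 5.
Verify: 5 ≥ 4? Yes ✓.

CD lower bound = 4, actual |A + B| = 5.


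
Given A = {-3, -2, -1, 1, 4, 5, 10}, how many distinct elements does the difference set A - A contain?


A - A = {a - a' : a, a' ∈ A}; |A| = 7.
Bounds: 2|A|-1 ≤ |A - A| ≤ |A|² - |A| + 1, i.e. 13 ≤ |A - A| ≤ 43.
Note: 0 ∈ A - A always (from a - a). The set is symmetric: if d ∈ A - A then -d ∈ A - A.
Enumerate nonzero differences d = a - a' with a > a' (then include -d):
Positive differences: {1, 2, 3, 4, 5, 6, 7, 8, 9, 11, 12, 13}
Full difference set: {0} ∪ (positive diffs) ∪ (negative diffs).
|A - A| = 1 + 2·12 = 25 (matches direct enumeration: 25).

|A - A| = 25


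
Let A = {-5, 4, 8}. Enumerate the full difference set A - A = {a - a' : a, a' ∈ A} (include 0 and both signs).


A - A = {a - a' : a, a' ∈ A}.
Compute a - a' for each ordered pair (a, a'):
a = -5: -5--5=0, -5-4=-9, -5-8=-13
a = 4: 4--5=9, 4-4=0, 4-8=-4
a = 8: 8--5=13, 8-4=4, 8-8=0
Collecting distinct values (and noting 0 appears from a-a):
A - A = {-13, -9, -4, 0, 4, 9, 13}
|A - A| = 7

A - A = {-13, -9, -4, 0, 4, 9, 13}


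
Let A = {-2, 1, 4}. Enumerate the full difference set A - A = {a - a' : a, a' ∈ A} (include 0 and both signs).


A - A = {a - a' : a, a' ∈ A}.
Compute a - a' for each ordered pair (a, a'):
a = -2: -2--2=0, -2-1=-3, -2-4=-6
a = 1: 1--2=3, 1-1=0, 1-4=-3
a = 4: 4--2=6, 4-1=3, 4-4=0
Collecting distinct values (and noting 0 appears from a-a):
A - A = {-6, -3, 0, 3, 6}
|A - A| = 5

A - A = {-6, -3, 0, 3, 6}


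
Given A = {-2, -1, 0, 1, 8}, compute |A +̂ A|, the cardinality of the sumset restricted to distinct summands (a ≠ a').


Restricted sumset: A +̂ A = {a + a' : a ∈ A, a' ∈ A, a ≠ a'}.
Equivalently, take A + A and drop any sum 2a that is achievable ONLY as a + a for a ∈ A (i.e. sums representable only with equal summands).
Enumerate pairs (a, a') with a < a' (symmetric, so each unordered pair gives one sum; this covers all a ≠ a'):
  -2 + -1 = -3
  -2 + 0 = -2
  -2 + 1 = -1
  -2 + 8 = 6
  -1 + 0 = -1
  -1 + 1 = 0
  -1 + 8 = 7
  0 + 1 = 1
  0 + 8 = 8
  1 + 8 = 9
Collected distinct sums: {-3, -2, -1, 0, 1, 6, 7, 8, 9}
|A +̂ A| = 9
(Reference bound: |A +̂ A| ≥ 2|A| - 3 for |A| ≥ 2, with |A| = 5 giving ≥ 7.)

|A +̂ A| = 9


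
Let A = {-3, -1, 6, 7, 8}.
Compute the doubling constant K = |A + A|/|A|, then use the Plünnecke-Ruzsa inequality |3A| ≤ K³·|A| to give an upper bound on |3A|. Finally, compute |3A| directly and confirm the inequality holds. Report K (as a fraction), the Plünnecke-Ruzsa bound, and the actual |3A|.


|A| = 5.
Step 1: Compute A + A by enumerating all 25 pairs.
A + A = {-6, -4, -2, 3, 4, 5, 6, 7, 12, 13, 14, 15, 16}, so |A + A| = 13.
Step 2: Doubling constant K = |A + A|/|A| = 13/5 = 13/5 ≈ 2.6000.
Step 3: Plünnecke-Ruzsa gives |3A| ≤ K³·|A| = (2.6000)³ · 5 ≈ 87.8800.
Step 4: Compute 3A = A + A + A directly by enumerating all triples (a,b,c) ∈ A³; |3A| = 25.
Step 5: Check 25 ≤ 87.8800? Yes ✓.

K = 13/5, Plünnecke-Ruzsa bound K³|A| ≈ 87.8800, |3A| = 25, inequality holds.


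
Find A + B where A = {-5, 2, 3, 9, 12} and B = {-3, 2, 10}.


A + B = {a + b : a ∈ A, b ∈ B}.
Enumerate all |A|·|B| = 5·3 = 15 pairs (a, b) and collect distinct sums.
a = -5: -5+-3=-8, -5+2=-3, -5+10=5
a = 2: 2+-3=-1, 2+2=4, 2+10=12
a = 3: 3+-3=0, 3+2=5, 3+10=13
a = 9: 9+-3=6, 9+2=11, 9+10=19
a = 12: 12+-3=9, 12+2=14, 12+10=22
Collecting distinct sums: A + B = {-8, -3, -1, 0, 4, 5, 6, 9, 11, 12, 13, 14, 19, 22}
|A + B| = 14

A + B = {-8, -3, -1, 0, 4, 5, 6, 9, 11, 12, 13, 14, 19, 22}


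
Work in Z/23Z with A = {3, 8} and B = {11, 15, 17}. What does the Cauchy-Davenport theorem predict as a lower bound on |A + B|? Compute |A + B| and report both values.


Cauchy-Davenport: |A + B| ≥ min(p, |A| + |B| - 1) for A, B nonempty in Z/pZ.
|A| = 2, |B| = 3, p = 23.
CD lower bound = min(23, 2 + 3 - 1) = min(23, 4) = 4.
Compute A + B mod 23 directly:
a = 3: 3+11=14, 3+15=18, 3+17=20
a = 8: 8+11=19, 8+15=0, 8+17=2
A + B = {0, 2, 14, 18, 19, 20}, so |A + B| = 6.
Verify: 6 ≥ 4? Yes ✓.

CD lower bound = 4, actual |A + B| = 6.


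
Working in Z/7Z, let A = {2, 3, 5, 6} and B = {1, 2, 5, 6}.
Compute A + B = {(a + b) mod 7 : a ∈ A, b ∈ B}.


Work in Z/7Z: reduce every sum a + b modulo 7.
Enumerate all 16 pairs:
a = 2: 2+1=3, 2+2=4, 2+5=0, 2+6=1
a = 3: 3+1=4, 3+2=5, 3+5=1, 3+6=2
a = 5: 5+1=6, 5+2=0, 5+5=3, 5+6=4
a = 6: 6+1=0, 6+2=1, 6+5=4, 6+6=5
Distinct residues collected: {0, 1, 2, 3, 4, 5, 6}
|A + B| = 7 (out of 7 total residues).

A + B = {0, 1, 2, 3, 4, 5, 6}


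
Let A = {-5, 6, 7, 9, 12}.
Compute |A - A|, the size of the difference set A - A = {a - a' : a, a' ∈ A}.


A - A = {a - a' : a, a' ∈ A}; |A| = 5.
Bounds: 2|A|-1 ≤ |A - A| ≤ |A|² - |A| + 1, i.e. 9 ≤ |A - A| ≤ 21.
Note: 0 ∈ A - A always (from a - a). The set is symmetric: if d ∈ A - A then -d ∈ A - A.
Enumerate nonzero differences d = a - a' with a > a' (then include -d):
Positive differences: {1, 2, 3, 5, 6, 11, 12, 14, 17}
Full difference set: {0} ∪ (positive diffs) ∪ (negative diffs).
|A - A| = 1 + 2·9 = 19 (matches direct enumeration: 19).

|A - A| = 19


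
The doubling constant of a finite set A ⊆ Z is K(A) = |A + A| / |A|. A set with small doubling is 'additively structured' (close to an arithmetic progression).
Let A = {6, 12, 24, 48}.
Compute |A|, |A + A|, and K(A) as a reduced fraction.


|A| = 4.
Compute A + A by enumerating all 16 pairs.
A + A = {12, 18, 24, 30, 36, 48, 54, 60, 72, 96}, so |A + A| = 10.
K = |A + A| / |A| = 10/4 = 5/2 ≈ 2.5000.
Reference: AP of size 4 gives K = 7/4 ≈ 1.7500; a fully generic set of size 4 gives K ≈ 2.5000.

|A| = 4, |A + A| = 10, K = 10/4 = 5/2.


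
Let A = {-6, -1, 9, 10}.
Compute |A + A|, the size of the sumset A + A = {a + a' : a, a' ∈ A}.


A + A = {a + a' : a, a' ∈ A}; |A| = 4.
General bounds: 2|A| - 1 ≤ |A + A| ≤ |A|(|A|+1)/2, i.e. 7 ≤ |A + A| ≤ 10.
Lower bound 2|A|-1 is attained iff A is an arithmetic progression.
Enumerate sums a + a' for a ≤ a' (symmetric, so this suffices):
a = -6: -6+-6=-12, -6+-1=-7, -6+9=3, -6+10=4
a = -1: -1+-1=-2, -1+9=8, -1+10=9
a = 9: 9+9=18, 9+10=19
a = 10: 10+10=20
Distinct sums: {-12, -7, -2, 3, 4, 8, 9, 18, 19, 20}
|A + A| = 10

|A + A| = 10


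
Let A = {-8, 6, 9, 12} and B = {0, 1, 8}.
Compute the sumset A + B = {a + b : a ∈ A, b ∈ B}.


A + B = {a + b : a ∈ A, b ∈ B}.
Enumerate all |A|·|B| = 4·3 = 12 pairs (a, b) and collect distinct sums.
a = -8: -8+0=-8, -8+1=-7, -8+8=0
a = 6: 6+0=6, 6+1=7, 6+8=14
a = 9: 9+0=9, 9+1=10, 9+8=17
a = 12: 12+0=12, 12+1=13, 12+8=20
Collecting distinct sums: A + B = {-8, -7, 0, 6, 7, 9, 10, 12, 13, 14, 17, 20}
|A + B| = 12

A + B = {-8, -7, 0, 6, 7, 9, 10, 12, 13, 14, 17, 20}


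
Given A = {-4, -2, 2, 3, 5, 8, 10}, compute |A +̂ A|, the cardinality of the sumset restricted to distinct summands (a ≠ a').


Restricted sumset: A +̂ A = {a + a' : a ∈ A, a' ∈ A, a ≠ a'}.
Equivalently, take A + A and drop any sum 2a that is achievable ONLY as a + a for a ∈ A (i.e. sums representable only with equal summands).
Enumerate pairs (a, a') with a < a' (symmetric, so each unordered pair gives one sum; this covers all a ≠ a'):
  -4 + -2 = -6
  -4 + 2 = -2
  -4 + 3 = -1
  -4 + 5 = 1
  -4 + 8 = 4
  -4 + 10 = 6
  -2 + 2 = 0
  -2 + 3 = 1
  -2 + 5 = 3
  -2 + 8 = 6
  -2 + 10 = 8
  2 + 3 = 5
  2 + 5 = 7
  2 + 8 = 10
  2 + 10 = 12
  3 + 5 = 8
  3 + 8 = 11
  3 + 10 = 13
  5 + 8 = 13
  5 + 10 = 15
  8 + 10 = 18
Collected distinct sums: {-6, -2, -1, 0, 1, 3, 4, 5, 6, 7, 8, 10, 11, 12, 13, 15, 18}
|A +̂ A| = 17
(Reference bound: |A +̂ A| ≥ 2|A| - 3 for |A| ≥ 2, with |A| = 7 giving ≥ 11.)

|A +̂ A| = 17


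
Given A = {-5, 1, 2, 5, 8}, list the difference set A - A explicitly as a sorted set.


A - A = {a - a' : a, a' ∈ A}.
Compute a - a' for each ordered pair (a, a'):
a = -5: -5--5=0, -5-1=-6, -5-2=-7, -5-5=-10, -5-8=-13
a = 1: 1--5=6, 1-1=0, 1-2=-1, 1-5=-4, 1-8=-7
a = 2: 2--5=7, 2-1=1, 2-2=0, 2-5=-3, 2-8=-6
a = 5: 5--5=10, 5-1=4, 5-2=3, 5-5=0, 5-8=-3
a = 8: 8--5=13, 8-1=7, 8-2=6, 8-5=3, 8-8=0
Collecting distinct values (and noting 0 appears from a-a):
A - A = {-13, -10, -7, -6, -4, -3, -1, 0, 1, 3, 4, 6, 7, 10, 13}
|A - A| = 15

A - A = {-13, -10, -7, -6, -4, -3, -1, 0, 1, 3, 4, 6, 7, 10, 13}


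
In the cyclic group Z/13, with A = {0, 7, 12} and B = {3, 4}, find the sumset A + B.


Work in Z/13Z: reduce every sum a + b modulo 13.
Enumerate all 6 pairs:
a = 0: 0+3=3, 0+4=4
a = 7: 7+3=10, 7+4=11
a = 12: 12+3=2, 12+4=3
Distinct residues collected: {2, 3, 4, 10, 11}
|A + B| = 5 (out of 13 total residues).

A + B = {2, 3, 4, 10, 11}


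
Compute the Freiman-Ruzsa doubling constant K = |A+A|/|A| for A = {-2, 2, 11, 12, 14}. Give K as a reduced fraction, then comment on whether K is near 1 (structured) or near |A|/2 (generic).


|A| = 5.
Compute A + A by enumerating all 25 pairs.
A + A = {-4, 0, 4, 9, 10, 12, 13, 14, 16, 22, 23, 24, 25, 26, 28}, so |A + A| = 15.
K = |A + A| / |A| = 15/5 = 3/1 ≈ 3.0000.
Reference: AP of size 5 gives K = 9/5 ≈ 1.8000; a fully generic set of size 5 gives K ≈ 3.0000.

|A| = 5, |A + A| = 15, K = 15/5 = 3/1.


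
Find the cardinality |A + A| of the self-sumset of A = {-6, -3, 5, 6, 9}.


A + A = {a + a' : a, a' ∈ A}; |A| = 5.
General bounds: 2|A| - 1 ≤ |A + A| ≤ |A|(|A|+1)/2, i.e. 9 ≤ |A + A| ≤ 15.
Lower bound 2|A|-1 is attained iff A is an arithmetic progression.
Enumerate sums a + a' for a ≤ a' (symmetric, so this suffices):
a = -6: -6+-6=-12, -6+-3=-9, -6+5=-1, -6+6=0, -6+9=3
a = -3: -3+-3=-6, -3+5=2, -3+6=3, -3+9=6
a = 5: 5+5=10, 5+6=11, 5+9=14
a = 6: 6+6=12, 6+9=15
a = 9: 9+9=18
Distinct sums: {-12, -9, -6, -1, 0, 2, 3, 6, 10, 11, 12, 14, 15, 18}
|A + A| = 14

|A + A| = 14


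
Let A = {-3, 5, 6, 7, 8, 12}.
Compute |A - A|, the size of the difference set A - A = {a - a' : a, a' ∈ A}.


A - A = {a - a' : a, a' ∈ A}; |A| = 6.
Bounds: 2|A|-1 ≤ |A - A| ≤ |A|² - |A| + 1, i.e. 11 ≤ |A - A| ≤ 31.
Note: 0 ∈ A - A always (from a - a). The set is symmetric: if d ∈ A - A then -d ∈ A - A.
Enumerate nonzero differences d = a - a' with a > a' (then include -d):
Positive differences: {1, 2, 3, 4, 5, 6, 7, 8, 9, 10, 11, 15}
Full difference set: {0} ∪ (positive diffs) ∪ (negative diffs).
|A - A| = 1 + 2·12 = 25 (matches direct enumeration: 25).

|A - A| = 25


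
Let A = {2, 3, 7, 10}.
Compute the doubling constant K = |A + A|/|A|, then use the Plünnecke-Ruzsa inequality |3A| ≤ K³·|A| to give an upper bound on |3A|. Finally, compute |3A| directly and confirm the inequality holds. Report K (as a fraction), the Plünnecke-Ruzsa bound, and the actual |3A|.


|A| = 4.
Step 1: Compute A + A by enumerating all 16 pairs.
A + A = {4, 5, 6, 9, 10, 12, 13, 14, 17, 20}, so |A + A| = 10.
Step 2: Doubling constant K = |A + A|/|A| = 10/4 = 10/4 ≈ 2.5000.
Step 3: Plünnecke-Ruzsa gives |3A| ≤ K³·|A| = (2.5000)³ · 4 ≈ 62.5000.
Step 4: Compute 3A = A + A + A directly by enumerating all triples (a,b,c) ∈ A³; |3A| = 19.
Step 5: Check 19 ≤ 62.5000? Yes ✓.

K = 10/4, Plünnecke-Ruzsa bound K³|A| ≈ 62.5000, |3A| = 19, inequality holds.


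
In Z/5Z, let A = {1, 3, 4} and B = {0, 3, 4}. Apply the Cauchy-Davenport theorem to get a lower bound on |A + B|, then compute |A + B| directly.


Cauchy-Davenport: |A + B| ≥ min(p, |A| + |B| - 1) for A, B nonempty in Z/pZ.
|A| = 3, |B| = 3, p = 5.
CD lower bound = min(5, 3 + 3 - 1) = min(5, 5) = 5.
Compute A + B mod 5 directly:
a = 1: 1+0=1, 1+3=4, 1+4=0
a = 3: 3+0=3, 3+3=1, 3+4=2
a = 4: 4+0=4, 4+3=2, 4+4=3
A + B = {0, 1, 2, 3, 4}, so |A + B| = 5.
Verify: 5 ≥ 5? Yes ✓.

CD lower bound = 5, actual |A + B| = 5.


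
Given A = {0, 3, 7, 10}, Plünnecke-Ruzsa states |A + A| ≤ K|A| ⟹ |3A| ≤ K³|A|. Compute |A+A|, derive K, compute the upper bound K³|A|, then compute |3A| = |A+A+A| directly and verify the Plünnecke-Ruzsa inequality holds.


|A| = 4.
Step 1: Compute A + A by enumerating all 16 pairs.
A + A = {0, 3, 6, 7, 10, 13, 14, 17, 20}, so |A + A| = 9.
Step 2: Doubling constant K = |A + A|/|A| = 9/4 = 9/4 ≈ 2.2500.
Step 3: Plünnecke-Ruzsa gives |3A| ≤ K³·|A| = (2.2500)³ · 4 ≈ 45.5625.
Step 4: Compute 3A = A + A + A directly by enumerating all triples (a,b,c) ∈ A³; |3A| = 16.
Step 5: Check 16 ≤ 45.5625? Yes ✓.

K = 9/4, Plünnecke-Ruzsa bound K³|A| ≈ 45.5625, |3A| = 16, inequality holds.


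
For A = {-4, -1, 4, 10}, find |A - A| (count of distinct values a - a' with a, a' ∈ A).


A - A = {a - a' : a, a' ∈ A}; |A| = 4.
Bounds: 2|A|-1 ≤ |A - A| ≤ |A|² - |A| + 1, i.e. 7 ≤ |A - A| ≤ 13.
Note: 0 ∈ A - A always (from a - a). The set is symmetric: if d ∈ A - A then -d ∈ A - A.
Enumerate nonzero differences d = a - a' with a > a' (then include -d):
Positive differences: {3, 5, 6, 8, 11, 14}
Full difference set: {0} ∪ (positive diffs) ∪ (negative diffs).
|A - A| = 1 + 2·6 = 13 (matches direct enumeration: 13).

|A - A| = 13


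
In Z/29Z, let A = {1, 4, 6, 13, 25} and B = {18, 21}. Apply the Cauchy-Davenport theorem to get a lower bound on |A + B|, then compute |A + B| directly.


Cauchy-Davenport: |A + B| ≥ min(p, |A| + |B| - 1) for A, B nonempty in Z/pZ.
|A| = 5, |B| = 2, p = 29.
CD lower bound = min(29, 5 + 2 - 1) = min(29, 6) = 6.
Compute A + B mod 29 directly:
a = 1: 1+18=19, 1+21=22
a = 4: 4+18=22, 4+21=25
a = 6: 6+18=24, 6+21=27
a = 13: 13+18=2, 13+21=5
a = 25: 25+18=14, 25+21=17
A + B = {2, 5, 14, 17, 19, 22, 24, 25, 27}, so |A + B| = 9.
Verify: 9 ≥ 6? Yes ✓.

CD lower bound = 6, actual |A + B| = 9.


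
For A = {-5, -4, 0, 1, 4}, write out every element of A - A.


A - A = {a - a' : a, a' ∈ A}.
Compute a - a' for each ordered pair (a, a'):
a = -5: -5--5=0, -5--4=-1, -5-0=-5, -5-1=-6, -5-4=-9
a = -4: -4--5=1, -4--4=0, -4-0=-4, -4-1=-5, -4-4=-8
a = 0: 0--5=5, 0--4=4, 0-0=0, 0-1=-1, 0-4=-4
a = 1: 1--5=6, 1--4=5, 1-0=1, 1-1=0, 1-4=-3
a = 4: 4--5=9, 4--4=8, 4-0=4, 4-1=3, 4-4=0
Collecting distinct values (and noting 0 appears from a-a):
A - A = {-9, -8, -6, -5, -4, -3, -1, 0, 1, 3, 4, 5, 6, 8, 9}
|A - A| = 15

A - A = {-9, -8, -6, -5, -4, -3, -1, 0, 1, 3, 4, 5, 6, 8, 9}


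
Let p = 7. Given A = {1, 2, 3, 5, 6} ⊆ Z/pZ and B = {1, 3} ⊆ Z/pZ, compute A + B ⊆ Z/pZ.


Work in Z/7Z: reduce every sum a + b modulo 7.
Enumerate all 10 pairs:
a = 1: 1+1=2, 1+3=4
a = 2: 2+1=3, 2+3=5
a = 3: 3+1=4, 3+3=6
a = 5: 5+1=6, 5+3=1
a = 6: 6+1=0, 6+3=2
Distinct residues collected: {0, 1, 2, 3, 4, 5, 6}
|A + B| = 7 (out of 7 total residues).

A + B = {0, 1, 2, 3, 4, 5, 6}


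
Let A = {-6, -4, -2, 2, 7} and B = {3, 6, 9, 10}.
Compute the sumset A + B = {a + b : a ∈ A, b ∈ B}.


A + B = {a + b : a ∈ A, b ∈ B}.
Enumerate all |A|·|B| = 5·4 = 20 pairs (a, b) and collect distinct sums.
a = -6: -6+3=-3, -6+6=0, -6+9=3, -6+10=4
a = -4: -4+3=-1, -4+6=2, -4+9=5, -4+10=6
a = -2: -2+3=1, -2+6=4, -2+9=7, -2+10=8
a = 2: 2+3=5, 2+6=8, 2+9=11, 2+10=12
a = 7: 7+3=10, 7+6=13, 7+9=16, 7+10=17
Collecting distinct sums: A + B = {-3, -1, 0, 1, 2, 3, 4, 5, 6, 7, 8, 10, 11, 12, 13, 16, 17}
|A + B| = 17

A + B = {-3, -1, 0, 1, 2, 3, 4, 5, 6, 7, 8, 10, 11, 12, 13, 16, 17}


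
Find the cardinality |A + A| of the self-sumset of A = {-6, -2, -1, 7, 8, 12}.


A + A = {a + a' : a, a' ∈ A}; |A| = 6.
General bounds: 2|A| - 1 ≤ |A + A| ≤ |A|(|A|+1)/2, i.e. 11 ≤ |A + A| ≤ 21.
Lower bound 2|A|-1 is attained iff A is an arithmetic progression.
Enumerate sums a + a' for a ≤ a' (symmetric, so this suffices):
a = -6: -6+-6=-12, -6+-2=-8, -6+-1=-7, -6+7=1, -6+8=2, -6+12=6
a = -2: -2+-2=-4, -2+-1=-3, -2+7=5, -2+8=6, -2+12=10
a = -1: -1+-1=-2, -1+7=6, -1+8=7, -1+12=11
a = 7: 7+7=14, 7+8=15, 7+12=19
a = 8: 8+8=16, 8+12=20
a = 12: 12+12=24
Distinct sums: {-12, -8, -7, -4, -3, -2, 1, 2, 5, 6, 7, 10, 11, 14, 15, 16, 19, 20, 24}
|A + A| = 19

|A + A| = 19
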